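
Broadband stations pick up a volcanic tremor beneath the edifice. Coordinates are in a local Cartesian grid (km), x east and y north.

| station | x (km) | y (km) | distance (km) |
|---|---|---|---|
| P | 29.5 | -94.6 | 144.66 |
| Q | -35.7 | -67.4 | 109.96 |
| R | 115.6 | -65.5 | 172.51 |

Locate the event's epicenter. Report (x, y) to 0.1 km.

Circle about each station: (x − 29.5)² + (y + 94.6)² = 144.66²; (x + 35.7)² + (y + 67.4)² = 109.96²; (x − 115.6)² + (y + 65.5)² = 172.51².
Subtracting the P equation from the Q and R equations removes the quadratic terms:
-130.4 x + 54.4 y = 4833.15
172.2 x + 58.2 y = -998.98
Solving the 2×2 system: x ≈ -19.8, y ≈ 41.4 km.
Check against P (with the unrounded x, y): √((x − 29.5)²+(y + 94.6)²) = 144.66 ≈ 144.66 km. ✓

(-19.8, 41.4)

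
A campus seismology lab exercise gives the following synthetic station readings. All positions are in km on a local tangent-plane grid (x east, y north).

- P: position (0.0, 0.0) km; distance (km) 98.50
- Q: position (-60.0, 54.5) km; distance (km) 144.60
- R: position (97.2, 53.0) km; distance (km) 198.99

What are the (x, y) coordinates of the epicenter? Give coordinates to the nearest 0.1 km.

x ≈ -42.2 km, y ≈ -89.0 km

Circle about each station: x² + y² = 98.50²; (x + 60.0)² + (y − 54.5)² = 144.60²; (x − 97.2)² + (y − 53.0)² = 198.99².
Subtracting the P equation from the Q and R equations removes the quadratic terms:
-120.0 x + 109.0 y = -4636.66
194.4 x + 106.0 y = -17637.93
Solving the 2×2 system: x ≈ -42.2, y ≈ -89.0 km.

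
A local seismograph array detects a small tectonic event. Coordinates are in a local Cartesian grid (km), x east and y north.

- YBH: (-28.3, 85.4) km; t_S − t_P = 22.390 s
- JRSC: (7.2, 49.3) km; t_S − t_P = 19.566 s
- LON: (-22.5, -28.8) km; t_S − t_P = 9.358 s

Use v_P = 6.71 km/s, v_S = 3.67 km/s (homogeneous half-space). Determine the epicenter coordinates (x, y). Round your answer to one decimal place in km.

Distance from S−P lag: d = Δt · v_P v_S / (v_P − v_S) = Δt · (6.71·3.67)/(6.71−3.67) ≈ 8.1006·Δt.
So d_YBH = 181.37, d_JRSC = 158.50, d_LON = 75.81 km.
Circle about each station: (x + 28.3)² + (y − 85.4)² = 181.37²; (x − 7.2)² + (y − 49.3)² = 158.50²; (x + 22.5)² + (y + 28.8)² = 75.81².
Subtracting the YBH equation from the JRSC and LON equations removes the quadratic terms:
71.0 x − 72.2 y = 2161.11
11.6 x − 228.4 y = 20389.56
Solving the 2×2 system: x ≈ -63.6, y ≈ -92.5 km.
Check against YBH (with the unrounded x, y): √((x + 28.3)²+(y − 85.4)²) = 181.38 ≈ 181.37 km. ✓

(-63.6, -92.5)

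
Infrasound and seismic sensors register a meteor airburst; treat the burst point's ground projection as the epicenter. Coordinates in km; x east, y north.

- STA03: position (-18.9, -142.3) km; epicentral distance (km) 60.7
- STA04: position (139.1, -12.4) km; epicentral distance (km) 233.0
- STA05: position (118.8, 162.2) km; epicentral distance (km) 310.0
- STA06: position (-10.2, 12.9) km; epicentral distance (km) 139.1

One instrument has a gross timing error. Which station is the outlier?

Solve using three stations at a time. Using STA03, STA04, STA06 (subtract circle equations pairwise → linear system) gives (x, y) ≈ (-71.6, -112.0).
Distances from that point to each station vs reported:
  STA03: calculated 60.8 vs reported 60.7 → residual 0.1 km
  STA04: calculated 233.0 vs reported 233.0 → residual 0.0 km
  STA05: calculated 333.8 vs reported 310.0 → residual 23.8 km
  STA06: calculated 139.1 vs reported 139.1 → residual 0.0 km
STA03, STA04, STA06 are mutually consistent (residuals ≈ 0); STA05 is off by 23.8 km.

STA05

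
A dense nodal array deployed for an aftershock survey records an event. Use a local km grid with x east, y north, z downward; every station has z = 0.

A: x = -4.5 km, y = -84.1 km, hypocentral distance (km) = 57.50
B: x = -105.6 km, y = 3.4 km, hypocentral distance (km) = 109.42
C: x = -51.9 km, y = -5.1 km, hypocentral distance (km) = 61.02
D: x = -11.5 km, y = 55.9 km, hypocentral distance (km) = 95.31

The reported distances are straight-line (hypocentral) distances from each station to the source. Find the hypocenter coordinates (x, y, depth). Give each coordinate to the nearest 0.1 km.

Each station gives a sphere (x−x_i)² + (y−y_i)² + z² = d_i² (stations at z=0).
Subtracting the A sphere from B and C: z² cancels, leaving linear equations in x and y:
-202.2 x + 175.0 y = -4596.63
-94.8 x + 158.0 y = -4790.63
Solving: x ≈ -7.299, y ≈ -34.700 km (keep extra digits for the depth step; rounded: -7.3, -34.7).
Then from the A sphere: z² = 57.50² − (x + 4.5)² − (y + 84.1)² with x = -7.299, y = -34.700, so z ≈ 29.293 ≈ 29.3 km.

x ≈ -7.3 km, y ≈ -34.7 km, depth ≈ 29.3 km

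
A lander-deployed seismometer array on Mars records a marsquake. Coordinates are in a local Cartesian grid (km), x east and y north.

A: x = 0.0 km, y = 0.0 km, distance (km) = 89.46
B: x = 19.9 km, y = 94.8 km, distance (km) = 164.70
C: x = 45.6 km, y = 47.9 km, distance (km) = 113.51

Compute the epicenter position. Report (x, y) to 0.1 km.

Circle about each station: x² + y² = 89.46²; (x − 19.9)² + (y − 94.8)² = 164.70²; (x − 45.6)² + (y − 47.9)² = 113.51².
Subtracting pairs of circle equations eliminates x²+y² and gives linear equations (the radical axes):
39.8 x + 189.6 y = -9739.95
91.2 x + 95.8 y = -507.66
Solving the 2×2 system: x ≈ 62.1, y ≈ -64.4 km.

62.1 km east, -64.4 km north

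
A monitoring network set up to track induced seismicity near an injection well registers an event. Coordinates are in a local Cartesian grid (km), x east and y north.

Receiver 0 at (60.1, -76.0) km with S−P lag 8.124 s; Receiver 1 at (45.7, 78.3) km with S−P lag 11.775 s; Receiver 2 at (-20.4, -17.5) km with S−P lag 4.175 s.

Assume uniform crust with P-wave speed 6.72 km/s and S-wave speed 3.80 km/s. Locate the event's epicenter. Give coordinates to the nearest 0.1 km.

x ≈ 16.0 km, y ≈ -20.3 km

Distance from S−P lag: d = Δt · v_P v_S / (v_P − v_S) = Δt · (6.72·3.80)/(6.72−3.80) ≈ 8.7452·Δt.
So d_Receiver 0 = 71.05, d_Receiver 1 = 102.97, d_Receiver 2 = 36.51 km.
Circle about each station: (x − 60.1)² + (y + 76.0)² = 71.05²; (x − 45.7)² + (y − 78.3)² = 102.97²; (x + 20.4)² + (y + 17.5)² = 36.51².
Subtracting the Receiver 0 equation from the Receiver 1 and Receiver 2 equations removes the quadratic terms:
-28.8 x + 308.6 y = -6723.35
-161.0 x + 117.0 y = -4950.48
Solving the 2×2 system: x ≈ 16.0, y ≈ -20.3 km.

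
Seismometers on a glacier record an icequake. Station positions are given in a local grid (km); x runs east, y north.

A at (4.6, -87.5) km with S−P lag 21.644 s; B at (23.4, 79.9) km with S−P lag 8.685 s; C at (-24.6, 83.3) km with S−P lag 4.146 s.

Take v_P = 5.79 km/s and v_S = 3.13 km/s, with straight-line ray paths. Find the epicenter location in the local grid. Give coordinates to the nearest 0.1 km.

x ≈ -30.6 km, y ≈ 55.7 km

Distance from S−P lag: d = Δt · v_P v_S / (v_P − v_S) = Δt · (5.79·3.13)/(5.79−3.13) ≈ 6.8130·Δt.
So d_A = 147.46, d_B = 59.17, d_C = 28.25 km.
Circle about each station: (x − 4.6)² + (y + 87.5)² = 147.46²; (x − 23.4)² + (y − 79.9)² = 59.17²; (x + 24.6)² + (y − 83.3)² = 28.25².
Subtracting the A equation from the B and C equations removes the quadratic terms:
37.6 x + 334.8 y = 17497.52
-58.4 x + 341.6 y = 20813.03
Solving the 2×2 system: x ≈ -30.6, y ≈ 55.7 km.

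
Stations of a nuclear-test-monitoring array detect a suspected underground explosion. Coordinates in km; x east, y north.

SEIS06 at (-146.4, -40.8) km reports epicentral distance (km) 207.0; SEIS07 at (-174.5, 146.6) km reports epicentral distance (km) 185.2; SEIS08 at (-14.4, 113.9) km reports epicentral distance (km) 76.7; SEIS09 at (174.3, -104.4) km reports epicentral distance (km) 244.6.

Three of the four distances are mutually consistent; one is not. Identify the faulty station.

SEIS06

Solve using three stations at a time. Using SEIS07, SEIS08, SEIS09 (subtract circle equations pairwise → linear system) gives (x, y) ≈ (-24.6, 38.0).
Distances from that point to each station vs reported:
  SEIS06: calculated 145.1 vs reported 207.0 → residual 61.9 km
  SEIS07: calculated 185.2 vs reported 185.2 → residual 0.0 km
  SEIS08: calculated 76.6 vs reported 76.7 → residual 0.1 km
  SEIS09: calculated 244.6 vs reported 244.6 → residual 0.0 km
SEIS07, SEIS08, SEIS09 are mutually consistent (residuals ≈ 0); SEIS06 is off by 61.9 km.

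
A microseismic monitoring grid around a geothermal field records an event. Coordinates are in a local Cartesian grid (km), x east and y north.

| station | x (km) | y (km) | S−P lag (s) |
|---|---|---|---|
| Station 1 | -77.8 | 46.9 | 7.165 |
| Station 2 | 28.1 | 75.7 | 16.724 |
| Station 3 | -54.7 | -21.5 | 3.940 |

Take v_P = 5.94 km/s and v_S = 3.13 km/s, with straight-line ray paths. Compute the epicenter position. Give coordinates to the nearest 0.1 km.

Distance from S−P lag: d = Δt · v_P v_S / (v_P − v_S) = Δt · (5.94·3.13)/(5.94−3.13) ≈ 6.6164·Δt.
So d_Station 1 = 47.41, d_Station 2 = 110.65, d_Station 3 = 26.07 km.
Circle about each station: (x + 77.8)² + (y − 46.9)² = 47.41²; (x − 28.1)² + (y − 75.7)² = 110.65²; (x + 54.7)² + (y + 21.5)² = 26.07².
Subtracting the Station 1 equation from the Station 2 and Station 3 equations removes the quadratic terms:
211.8 x + 57.6 y = -11728.06
46.2 x − 136.8 y = -3230.05
Solving the 2×2 system: x ≈ -56.6, y ≈ 4.5 km.

(-56.6, 4.5)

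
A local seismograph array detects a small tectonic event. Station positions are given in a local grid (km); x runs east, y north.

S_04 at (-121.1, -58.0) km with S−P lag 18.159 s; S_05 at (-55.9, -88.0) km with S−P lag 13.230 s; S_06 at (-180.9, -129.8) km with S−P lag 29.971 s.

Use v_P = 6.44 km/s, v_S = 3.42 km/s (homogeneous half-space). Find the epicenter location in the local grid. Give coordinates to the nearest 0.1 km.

2.9 km east, -11.5 km north

Distance from S−P lag: d = Δt · v_P v_S / (v_P − v_S) = Δt · (6.44·3.42)/(6.44−3.42) ≈ 7.2930·Δt.
So d_S_04 = 132.43, d_S_05 = 96.49, d_S_06 = 218.58 km.
Circle about each station: (x + 121.1)² + (y + 58.0)² = 132.43²; (x + 55.9)² + (y + 88.0)² = 96.49²; (x + 180.9)² + (y + 129.8)² = 218.58².
Subtracting the S_04 equation from the S_05 and S_06 equations removes the quadratic terms:
130.4 x − 60.0 y = 1066.98
-119.6 x − 143.6 y = 1304.13
Solving the 2×2 system: x ≈ 2.9, y ≈ -11.5 km.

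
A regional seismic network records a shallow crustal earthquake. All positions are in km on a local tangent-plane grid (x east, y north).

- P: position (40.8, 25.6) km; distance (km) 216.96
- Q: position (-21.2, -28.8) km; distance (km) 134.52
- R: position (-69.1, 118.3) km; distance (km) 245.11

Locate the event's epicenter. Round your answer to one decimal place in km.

x ≈ -118.4 km, y ≈ -121.8 km

Circle about each station: (x − 40.8)² + (y − 25.6)² = 216.96²; (x + 21.2)² + (y + 28.8)² = 134.52²; (x + 69.1)² + (y − 118.3)² = 245.11².
Subtracting pairs of circle equations eliminates x²+y² and gives linear equations (the radical axes):
-124.0 x − 108.8 y = 27934.89
-219.8 x + 185.4 y = 3442.43
Solving the 2×2 system: x ≈ -118.4, y ≈ -121.8 km.
Check against P (with the unrounded x, y): √((x − 40.8)²+(y − 25.6)²) = 216.97 ≈ 216.96 km. ✓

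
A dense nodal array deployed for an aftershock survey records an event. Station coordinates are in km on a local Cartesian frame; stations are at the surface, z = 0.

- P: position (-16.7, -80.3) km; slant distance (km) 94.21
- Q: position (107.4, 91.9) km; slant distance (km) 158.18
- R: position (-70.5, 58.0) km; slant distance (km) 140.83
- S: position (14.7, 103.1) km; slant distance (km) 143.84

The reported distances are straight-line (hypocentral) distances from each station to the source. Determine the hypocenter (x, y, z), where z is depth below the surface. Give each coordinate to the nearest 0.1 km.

x ≈ 22.9 km, y ≈ -24.9 km, depth ≈ 65.1 km

Each station gives a sphere (x−x_i)² + (y−y_i)² + z² = d_i² (stations at z=0).
Subtracting the P sphere from Q and R: z² cancels, leaving linear equations in x and y:
248.2 x + 344.4 y = -2892.00
-107.6 x + 276.6 y = -9350.29
Solving: x ≈ 22.896, y ≈ -24.898 km (keep extra digits for the depth step; rounded: 22.9, -24.9).
Then from the P sphere: z² = 94.21² − (x + 16.7)² − (y + 80.3)² with x = 22.896, y = -24.898, so z ≈ 65.102 ≈ 65.1 km.
Check against S (with the unrounded solution): distance 143.84 ≈ 143.84 km. ✓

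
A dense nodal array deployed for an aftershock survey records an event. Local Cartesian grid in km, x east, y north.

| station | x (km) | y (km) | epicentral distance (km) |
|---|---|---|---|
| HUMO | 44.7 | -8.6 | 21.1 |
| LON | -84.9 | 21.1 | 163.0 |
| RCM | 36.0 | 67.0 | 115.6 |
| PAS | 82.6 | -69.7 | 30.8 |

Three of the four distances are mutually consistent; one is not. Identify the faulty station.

HUMO

Solve using three stations at a time. Using LON, RCM, PAS (subtract circle equations pairwise → linear system) gives (x, y) ≈ (64.0, -45.1).
Distances from that point to each station vs reported:
  HUMO: calculated 41.3 vs reported 21.1 → residual 20.2 km
  LON: calculated 163.0 vs reported 163.0 → residual 0.0 km
  RCM: calculated 115.6 vs reported 115.6 → residual 0.0 km
  PAS: calculated 30.8 vs reported 30.8 → residual 0.0 km
LON, RCM, PAS are mutually consistent (residuals ≈ 0); HUMO is off by 20.2 km.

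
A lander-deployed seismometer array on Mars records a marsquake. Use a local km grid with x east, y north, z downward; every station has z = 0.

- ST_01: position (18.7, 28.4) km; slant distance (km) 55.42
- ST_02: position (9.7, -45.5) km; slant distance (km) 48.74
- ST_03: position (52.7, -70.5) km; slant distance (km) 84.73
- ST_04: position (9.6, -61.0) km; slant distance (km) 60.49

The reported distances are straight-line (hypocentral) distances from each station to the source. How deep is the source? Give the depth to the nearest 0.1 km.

Each station gives a sphere (x−x_i)² + (y−y_i)² + z² = d_i² (stations at z=0).
Subtracting the ST_01 sphere from ST_02 and ST_03: z² cancels, leaving linear equations in x and y:
-18.0 x − 147.8 y = 1703.88
68.0 x − 197.8 y = 2483.49
Solving: x ≈ 2.207, y ≈ -11.797 km (keep extra digits for the depth step; rounded: 2.2, -11.8).
Then from the ST_01 sphere: z² = 55.42² − (x − 18.7)² − (y − 28.4)² with x = 2.207, y = -11.797, so z ≈ 34.403 ≈ 34.4 km.
Check against ST_04 (with the unrounded solution): distance 60.49 ≈ 60.49 km. ✓

depth ≈ 34.4 km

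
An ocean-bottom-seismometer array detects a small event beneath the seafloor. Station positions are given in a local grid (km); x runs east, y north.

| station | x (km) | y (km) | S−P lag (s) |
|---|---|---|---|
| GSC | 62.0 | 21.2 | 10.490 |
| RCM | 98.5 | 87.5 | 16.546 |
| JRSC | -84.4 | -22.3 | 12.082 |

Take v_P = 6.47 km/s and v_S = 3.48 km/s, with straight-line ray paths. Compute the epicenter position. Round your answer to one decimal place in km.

(-15.4, 37.0)

Distance from S−P lag: d = Δt · v_P v_S / (v_P − v_S) = Δt · (6.47·3.48)/(6.47−3.48) ≈ 7.5303·Δt.
So d_GSC = 78.99, d_RCM = 124.60, d_JRSC = 90.98 km.
Circle about each station: (x − 62.0)² + (y − 21.2)² = 78.99²; (x − 98.5)² + (y − 87.5)² = 124.60²; (x + 84.4)² + (y + 22.3)² = 90.98².
Subtracting pairs of circle equations eliminates x²+y² and gives linear equations (the radical axes):
73.0 x + 132.6 y = 3779.32
-292.8 x − 87.0 y = 1289.27
Solving the 2×2 system: x ≈ -15.4, y ≈ 37.0 km.
Check against GSC (with the unrounded x, y): √((x − 62.0)²+(y − 21.2)²) = 78.98 ≈ 78.99 km. ✓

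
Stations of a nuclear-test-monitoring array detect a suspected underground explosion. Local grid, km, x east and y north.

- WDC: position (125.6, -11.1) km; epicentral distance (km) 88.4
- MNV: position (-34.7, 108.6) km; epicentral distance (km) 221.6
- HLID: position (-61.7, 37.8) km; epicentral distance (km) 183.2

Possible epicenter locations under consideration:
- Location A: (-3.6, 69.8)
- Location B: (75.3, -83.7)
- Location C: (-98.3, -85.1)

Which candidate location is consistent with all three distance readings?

Location B

For each candidate, compare |candidate − station| to the reported distance:
Location A: residuals WDC 64.0, MNV 171.9, HLID 116.9 → max 171.9 km
Location B: residuals WDC 0.1, MNV 0.1, HLID 0.1 → max 0.1 km
Location C: residuals WDC 147.4, MNV 17.7, HLID 55.0 → max 147.4 km
Only Location B has all residuals ≈ 0.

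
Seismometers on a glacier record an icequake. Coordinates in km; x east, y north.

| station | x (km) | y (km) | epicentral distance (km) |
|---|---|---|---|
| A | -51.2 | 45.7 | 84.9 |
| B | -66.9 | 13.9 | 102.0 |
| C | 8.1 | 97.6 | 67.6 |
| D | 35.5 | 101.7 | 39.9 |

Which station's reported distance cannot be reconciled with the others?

D

Solve using three stations at a time. Using A, B, C (subtract circle equations pairwise → linear system) gives (x, y) ≈ (33.2, 34.5).
Distances from that point to each station vs reported:
  A: calculated 85.1 vs reported 84.9 → residual 0.2 km
  B: calculated 102.2 vs reported 102.0 → residual 0.2 km
  C: calculated 67.9 vs reported 67.6 → residual 0.3 km
  D: calculated 67.2 vs reported 39.9 → residual 27.3 km
A, B, C are mutually consistent (residuals ≈ 0); D is off by 27.3 km.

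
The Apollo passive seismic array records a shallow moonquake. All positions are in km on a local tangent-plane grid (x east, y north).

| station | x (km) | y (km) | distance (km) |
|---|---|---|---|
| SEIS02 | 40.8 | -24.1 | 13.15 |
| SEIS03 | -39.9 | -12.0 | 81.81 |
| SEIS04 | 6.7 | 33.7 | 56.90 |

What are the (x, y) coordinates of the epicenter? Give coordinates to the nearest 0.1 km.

Circle about each station: (x − 40.8)² + (y + 24.1)² = 13.15²; (x + 39.9)² + (y + 12.0)² = 81.81²; (x − 6.7)² + (y − 33.7)² = 56.90².
Subtracting the SEIS02 equation from the SEIS03 and SEIS04 equations removes the quadratic terms:
-161.4 x + 24.2 y = -7029.39
-68.2 x + 115.6 y = -4129.56
Solving the 2×2 system: x ≈ 41.9, y ≈ -11.0 km.

x ≈ 41.9 km, y ≈ -11.0 km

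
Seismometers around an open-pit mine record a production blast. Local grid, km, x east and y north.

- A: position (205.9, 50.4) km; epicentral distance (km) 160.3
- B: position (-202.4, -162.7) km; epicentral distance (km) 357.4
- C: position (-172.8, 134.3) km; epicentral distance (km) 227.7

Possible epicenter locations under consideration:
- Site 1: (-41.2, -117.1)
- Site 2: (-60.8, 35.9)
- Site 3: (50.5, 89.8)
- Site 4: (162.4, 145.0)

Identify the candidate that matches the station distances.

For each candidate, compare |candidate − station| to the reported distance:
Site 1: residuals A 138.2, B 189.9, C 56.1 → max 189.9 km
Site 2: residuals A 106.8, B 113.5, C 78.6 → max 113.5 km
Site 3: residuals A 0.0, B 0.0, C 0.0 → max 0.0 km
Site 4: residuals A 56.2, B 119.8, C 107.7 → max 119.8 km
Only Site 3 has all residuals ≈ 0.

Site 3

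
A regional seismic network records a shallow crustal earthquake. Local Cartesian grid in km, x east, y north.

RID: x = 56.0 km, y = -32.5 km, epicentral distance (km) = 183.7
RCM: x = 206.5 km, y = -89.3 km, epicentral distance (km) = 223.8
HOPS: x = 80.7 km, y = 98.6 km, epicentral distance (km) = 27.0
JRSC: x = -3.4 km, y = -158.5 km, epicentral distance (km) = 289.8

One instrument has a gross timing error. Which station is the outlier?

RID

Solve using three stations at a time. Using RCM, HOPS, JRSC (subtract circle equations pairwise → linear system) gives (x, y) ≈ (105.1, 110.2).
Distances from that point to each station vs reported:
  RID: calculated 150.9 vs reported 183.7 → residual 32.8 km
  RCM: calculated 223.8 vs reported 223.8 → residual 0.0 km
  HOPS: calculated 27.0 vs reported 27.0 → residual 0.0 km
  JRSC: calculated 289.8 vs reported 289.8 → residual 0.0 km
RCM, HOPS, JRSC are mutually consistent (residuals ≈ 0); RID is off by 32.8 km.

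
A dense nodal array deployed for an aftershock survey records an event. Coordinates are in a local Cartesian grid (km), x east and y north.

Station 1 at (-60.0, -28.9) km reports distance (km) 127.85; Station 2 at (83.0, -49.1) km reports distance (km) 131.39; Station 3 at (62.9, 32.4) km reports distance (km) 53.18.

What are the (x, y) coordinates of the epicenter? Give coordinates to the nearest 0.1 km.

x ≈ 23.4 km, y ≈ 68.0 km

Circle about each station: (x + 60.0)² + (y + 28.9)² = 127.85²; (x − 83.0)² + (y + 49.1)² = 131.39²; (x − 62.9)² + (y − 32.4)² = 53.18².
Subtracting the Station 1 equation from the Station 2 and Station 3 equations removes the quadratic terms:
286.0 x − 40.4 y = 3946.89
245.8 x + 122.6 y = 14088.47
Solving the 2×2 system: x ≈ 23.4, y ≈ 68.0 km.
Check against Station 1 (with the unrounded x, y): √((x + 60.0)²+(y + 28.9)²) = 127.84 ≈ 127.85 km. ✓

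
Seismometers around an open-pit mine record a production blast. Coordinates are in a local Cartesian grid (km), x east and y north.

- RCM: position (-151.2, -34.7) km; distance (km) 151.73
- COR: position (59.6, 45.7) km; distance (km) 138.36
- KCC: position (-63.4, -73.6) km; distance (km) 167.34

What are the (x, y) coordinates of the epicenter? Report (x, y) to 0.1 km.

Circle about each station: (x + 151.2)² + (y + 34.7)² = 151.73²; (x − 59.6)² + (y − 45.7)² = 138.36²; (x + 63.4)² + (y + 73.6)² = 167.34².
Subtracting pairs of circle equations eliminates x²+y² and gives linear equations (the radical axes):
421.6 x + 160.8 y = -14546.38
175.6 x − 77.8 y = -19609.69
Solving the 2×2 system: x ≈ -70.2, y ≈ 93.6 km.

-70.2 km east, 93.6 km north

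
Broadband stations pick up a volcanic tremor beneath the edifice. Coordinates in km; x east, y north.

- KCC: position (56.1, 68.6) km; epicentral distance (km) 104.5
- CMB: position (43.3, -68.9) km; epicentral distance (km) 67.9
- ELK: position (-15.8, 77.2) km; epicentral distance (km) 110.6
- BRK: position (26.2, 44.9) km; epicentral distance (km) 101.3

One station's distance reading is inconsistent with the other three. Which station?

Solve using three stations at a time. Using KCC, CMB, BRK (subtract circle equations pairwise → linear system) gives (x, y) ≈ (96.9, -27.5).
Distances from that point to each station vs reported:
  KCC: calculated 104.4 vs reported 104.5 → residual 0.1 km
  CMB: calculated 67.7 vs reported 67.9 → residual 0.2 km
  ELK: calculated 153.8 vs reported 110.6 → residual 43.2 km
  BRK: calculated 101.2 vs reported 101.3 → residual 0.1 km
KCC, CMB, BRK are mutually consistent (residuals ≈ 0); ELK is off by 43.2 km.

ELK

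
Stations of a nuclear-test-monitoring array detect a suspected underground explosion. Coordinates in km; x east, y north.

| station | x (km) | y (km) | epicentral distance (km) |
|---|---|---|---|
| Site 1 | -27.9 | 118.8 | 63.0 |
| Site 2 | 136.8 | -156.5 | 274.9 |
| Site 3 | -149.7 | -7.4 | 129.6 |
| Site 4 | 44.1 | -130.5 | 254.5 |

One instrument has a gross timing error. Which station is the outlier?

Solve using three stations at a time. Using Site 1, Site 2, Site 3 (subtract circle equations pairwise → linear system) gives (x, y) ≈ (-37.0, 56.5).
Distances from that point to each station vs reported:
  Site 1: calculated 63.0 vs reported 63.0 → residual 0.0 km
  Site 2: calculated 274.9 vs reported 274.9 → residual 0.0 km
  Site 3: calculated 129.6 vs reported 129.6 → residual 0.0 km
  Site 4: calculated 203.8 vs reported 254.5 → residual 50.7 km
Site 1, Site 2, Site 3 are mutually consistent (residuals ≈ 0); Site 4 is off by 50.7 km.

Site 4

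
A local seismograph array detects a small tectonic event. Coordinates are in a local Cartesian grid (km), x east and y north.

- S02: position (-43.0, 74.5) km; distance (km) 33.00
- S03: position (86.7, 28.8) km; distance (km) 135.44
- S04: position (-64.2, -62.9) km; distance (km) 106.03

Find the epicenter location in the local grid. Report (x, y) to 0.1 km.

Circle about each station: (x + 43.0)² + (y − 74.5)² = 33.00²; (x − 86.7)² + (y − 28.8)² = 135.44²; (x + 64.2)² + (y + 62.9)² = 106.03².
Subtracting the S02 equation from the S03 and S04 equations removes the quadratic terms:
259.4 x − 91.4 y = -16307.91
-42.4 x − 274.8 y = -9474.56
Solving the 2×2 system: x ≈ -48.1, y ≈ 41.9 km.

x ≈ -48.1 km, y ≈ 41.9 km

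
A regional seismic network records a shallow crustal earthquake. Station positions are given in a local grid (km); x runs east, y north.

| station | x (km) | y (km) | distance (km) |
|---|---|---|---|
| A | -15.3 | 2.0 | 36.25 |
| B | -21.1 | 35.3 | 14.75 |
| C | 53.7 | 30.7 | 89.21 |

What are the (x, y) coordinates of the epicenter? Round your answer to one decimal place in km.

Circle about each station: (x + 15.3)² + (y − 2.0)² = 36.25²; (x + 21.1)² + (y − 35.3)² = 14.75²; (x − 53.7)² + (y − 30.7)² = 89.21².
Subtracting pairs of circle equations eliminates x²+y² and gives linear equations (the radical axes):
-11.6 x + 66.6 y = 2549.71
138.0 x + 57.4 y = -3056.27
Solving the 2×2 system: x ≈ -35.5, y ≈ 32.1 km.

(-35.5, 32.1)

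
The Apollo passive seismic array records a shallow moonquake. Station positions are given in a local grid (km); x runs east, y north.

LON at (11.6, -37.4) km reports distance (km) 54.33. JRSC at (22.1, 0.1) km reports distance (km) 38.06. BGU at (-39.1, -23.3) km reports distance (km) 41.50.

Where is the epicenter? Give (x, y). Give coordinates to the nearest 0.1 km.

-14.6 km east, 10.2 km north

Circle about each station: (x − 11.6)² + (y + 37.4)² = 54.33²; (x − 22.1)² + (y − 0.1)² = 38.06²; (x + 39.1)² + (y + 23.3)² = 41.50².
Subtracting the LON equation from the JRSC and BGU equations removes the quadratic terms:
21.0 x + 75.0 y = 458.29
-101.4 x + 28.2 y = 1767.88
Solving the 2×2 system: x ≈ -14.6, y ≈ 10.2 km.
Check against LON (with the unrounded x, y): √((x − 11.6)²+(y + 37.4)²) = 54.33 ≈ 54.33 km. ✓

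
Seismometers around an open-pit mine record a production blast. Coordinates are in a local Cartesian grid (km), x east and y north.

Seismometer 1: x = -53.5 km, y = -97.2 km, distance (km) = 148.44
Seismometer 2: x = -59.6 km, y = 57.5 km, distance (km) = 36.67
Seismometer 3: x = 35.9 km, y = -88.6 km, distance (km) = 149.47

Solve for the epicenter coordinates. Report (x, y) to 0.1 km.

Circle about each station: (x + 53.5)² + (y + 97.2)² = 148.44²; (x + 59.6)² + (y − 57.5)² = 36.67²; (x − 35.9)² + (y + 88.6)² = 149.47².
Subtracting pairs of circle equations eliminates x²+y² and gives linear equations (the radical axes):
-12.2 x + 309.4 y = 15238.06
178.8 x + 17.2 y = -3478.17
Solving the 2×2 system: x ≈ -24.1, y ≈ 48.3 km.

(-24.1, 48.3)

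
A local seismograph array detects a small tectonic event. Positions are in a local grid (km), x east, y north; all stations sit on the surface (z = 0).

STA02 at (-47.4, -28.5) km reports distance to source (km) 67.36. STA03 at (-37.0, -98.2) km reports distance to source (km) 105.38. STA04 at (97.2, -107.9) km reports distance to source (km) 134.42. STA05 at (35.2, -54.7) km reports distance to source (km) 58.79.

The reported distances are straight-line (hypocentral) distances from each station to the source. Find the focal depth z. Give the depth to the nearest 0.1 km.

Each station gives a sphere (x−x_i)² + (y−y_i)² + z² = d_i² (stations at z=0).
Subtracting the STA02 sphere from STA03 and STA04: z² cancels, leaving linear equations in x and y:
20.8 x − 139.4 y = 1385.66
289.2 x − 158.8 y = 4499.87
Solving: x ≈ 11.003, y ≈ -8.298 km (keep extra digits for the depth step; rounded: 11.0, -8.3).
Then from the STA02 sphere: z² = 67.36² − (x + 47.4)² − (y + 28.5)² with x = 11.003, y = -8.298, so z ≈ 26.802 ≈ 26.8 km.
Check against STA05 (with the unrounded solution): distance 58.80 ≈ 58.79 km. ✓

26.8 km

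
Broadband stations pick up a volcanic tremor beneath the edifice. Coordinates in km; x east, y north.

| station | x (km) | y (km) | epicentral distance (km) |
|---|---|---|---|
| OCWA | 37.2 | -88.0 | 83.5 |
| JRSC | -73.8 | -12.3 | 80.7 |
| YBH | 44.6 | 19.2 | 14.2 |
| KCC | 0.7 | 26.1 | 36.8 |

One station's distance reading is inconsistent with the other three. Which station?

Solve using three stations at a time. Using OCWA, JRSC, KCC (subtract circle equations pairwise → linear system) gives (x, y) ≈ (6.9, -10.2).
Distances from that point to each station vs reported:
  OCWA: calculated 83.5 vs reported 83.5 → residual 0.0 km
  JRSC: calculated 80.7 vs reported 80.7 → residual 0.0 km
  YBH: calculated 47.8 vs reported 14.2 → residual 33.6 km
  KCC: calculated 36.8 vs reported 36.8 → residual 0.0 km
OCWA, JRSC, KCC are mutually consistent (residuals ≈ 0); YBH is off by 33.6 km.

YBH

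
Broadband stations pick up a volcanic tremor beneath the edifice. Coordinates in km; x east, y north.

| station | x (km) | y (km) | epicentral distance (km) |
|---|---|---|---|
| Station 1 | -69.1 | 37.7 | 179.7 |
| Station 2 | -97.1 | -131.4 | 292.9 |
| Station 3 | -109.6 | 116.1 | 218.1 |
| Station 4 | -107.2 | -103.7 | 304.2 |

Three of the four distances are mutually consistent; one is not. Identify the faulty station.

Station 4

Solve using three stations at a time. Using Station 1, Station 2, Station 3 (subtract circle equations pairwise → linear system) gives (x, y) ≈ (105.5, 80.1).
Distances from that point to each station vs reported:
  Station 1: calculated 179.6 vs reported 179.7 → residual 0.1 km
  Station 2: calculated 292.9 vs reported 292.9 → residual 0.0 km
  Station 3: calculated 218.0 vs reported 218.1 → residual 0.1 km
  Station 4: calculated 281.1 vs reported 304.2 → residual 23.1 km
Station 1, Station 2, Station 3 are mutually consistent (residuals ≈ 0); Station 4 is off by 23.1 km.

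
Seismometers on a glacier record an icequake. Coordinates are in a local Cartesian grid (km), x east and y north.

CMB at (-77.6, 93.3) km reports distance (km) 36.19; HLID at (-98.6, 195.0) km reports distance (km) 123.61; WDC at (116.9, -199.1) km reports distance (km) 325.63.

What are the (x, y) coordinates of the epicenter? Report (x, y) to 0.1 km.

-42.4 km east, 84.9 km north

Circle about each station: (x + 77.6)² + (y − 93.3)² = 36.19²; (x + 98.6)² + (y − 195.0)² = 123.61²; (x − 116.9)² + (y + 199.1)² = 325.63².
Subtracting the CMB equation from the HLID and WDC equations removes the quadratic terms:
-42.0 x + 203.4 y = 19050.59
389.0 x − 584.8 y = -66145.41
Solving the 2×2 system: x ≈ -42.4, y ≈ 84.9 km.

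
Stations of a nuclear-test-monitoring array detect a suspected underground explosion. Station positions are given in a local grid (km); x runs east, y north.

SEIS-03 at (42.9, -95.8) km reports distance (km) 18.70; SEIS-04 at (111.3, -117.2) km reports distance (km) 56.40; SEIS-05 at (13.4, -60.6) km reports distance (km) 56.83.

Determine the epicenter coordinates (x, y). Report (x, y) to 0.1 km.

Circle about each station: (x − 42.9)² + (y + 95.8)² = 18.70²; (x − 111.3)² + (y + 117.2)² = 56.40²; (x − 13.4)² + (y + 60.6)² = 56.83².
Subtracting pairs of circle equations eliminates x²+y² and gives linear equations (the radical axes):
136.8 x − 42.8 y = 12274.21
-59.0 x + 70.4 y = -10046.09
Solving the 2×2 system: x ≈ 61.1, y ≈ -91.5 km.
Check against SEIS-03 (with the unrounded x, y): √((x − 42.9)²+(y + 95.8)²) = 18.70 ≈ 18.70 km. ✓

(61.1, -91.5)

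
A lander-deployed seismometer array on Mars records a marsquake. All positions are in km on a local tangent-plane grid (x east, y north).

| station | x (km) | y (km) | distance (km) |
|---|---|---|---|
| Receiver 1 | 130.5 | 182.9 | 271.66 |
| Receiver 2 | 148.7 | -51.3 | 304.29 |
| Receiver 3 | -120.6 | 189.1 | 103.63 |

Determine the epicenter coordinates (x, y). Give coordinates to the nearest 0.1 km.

Circle about each station: (x − 130.5)² + (y − 182.9)² = 271.66²; (x − 148.7)² + (y + 51.3)² = 304.29²; (x + 120.6)² + (y − 189.1)² = 103.63².
Subtracting pairs of circle equations eliminates x²+y² and gives linear equations (the radical axes):
36.4 x − 468.4 y = -44532.53
-502.2 x + 12.4 y = 62880.49
Solving the 2×2 system: x ≈ -123.1, y ≈ 85.5 km.

-123.1 km east, 85.5 km north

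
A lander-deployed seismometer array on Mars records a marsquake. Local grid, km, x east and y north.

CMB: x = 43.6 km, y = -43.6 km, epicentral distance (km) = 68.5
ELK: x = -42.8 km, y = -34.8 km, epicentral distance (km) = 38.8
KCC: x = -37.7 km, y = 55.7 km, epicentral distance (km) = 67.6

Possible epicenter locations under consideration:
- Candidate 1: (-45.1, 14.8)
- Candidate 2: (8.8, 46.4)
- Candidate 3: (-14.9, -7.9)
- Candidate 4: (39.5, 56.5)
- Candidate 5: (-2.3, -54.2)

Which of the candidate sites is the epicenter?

For each candidate, compare |candidate − station| to the reported distance:
Candidate 1: residuals CMB 37.7, ELK 10.9, KCC 26.0 → max 37.7 km
Candidate 2: residuals CMB 28.0, ELK 57.4, KCC 20.2 → max 57.4 km
Candidate 3: residuals CMB 0.0, ELK 0.0, KCC 0.0 → max 0.0 km
Candidate 4: residuals CMB 31.7, ELK 84.1, KCC 9.6 → max 84.1 km
Candidate 5: residuals CMB 21.4, ELK 6.1, KCC 47.9 → max 47.9 km
Only Candidate 3 has all residuals ≈ 0.

Candidate 3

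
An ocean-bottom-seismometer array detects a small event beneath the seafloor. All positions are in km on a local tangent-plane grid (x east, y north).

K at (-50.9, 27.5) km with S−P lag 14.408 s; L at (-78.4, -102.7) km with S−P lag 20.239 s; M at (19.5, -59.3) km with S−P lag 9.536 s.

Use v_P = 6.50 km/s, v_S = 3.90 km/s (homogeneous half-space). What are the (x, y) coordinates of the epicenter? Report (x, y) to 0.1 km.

Distance from S−P lag: d = Δt · v_P v_S / (v_P − v_S) = Δt · (6.50·3.90)/(6.50−3.90) ≈ 9.7500·Δt.
So d_K = 140.48, d_L = 197.33, d_M = 92.98 km.
Circle about each station: (x + 50.9)² + (y − 27.5)² = 140.48²; (x + 78.4)² + (y + 102.7)² = 197.33²; (x − 19.5)² + (y + 59.3)² = 92.98².
Subtracting pairs of circle equations eliminates x²+y² and gives linear equations (the radical axes):
-55.0 x − 260.4 y = -5857.71
140.8 x − 173.6 y = 11639.03
Solving the 2×2 system: x ≈ 87.6, y ≈ 4.0 km.

(87.6, 4.0)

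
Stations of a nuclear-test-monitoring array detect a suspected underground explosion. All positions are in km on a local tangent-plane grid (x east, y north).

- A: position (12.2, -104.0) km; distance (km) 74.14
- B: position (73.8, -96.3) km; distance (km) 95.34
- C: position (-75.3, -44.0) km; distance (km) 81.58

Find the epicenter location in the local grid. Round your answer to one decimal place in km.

(5.1, -30.2)

Circle about each station: (x − 12.2)² + (y + 104.0)² = 74.14²; (x − 73.8)² + (y + 96.3)² = 95.34²; (x + 75.3)² + (y + 44.0)² = 81.58².
Subtracting the A equation from the B and C equations removes the quadratic terms:
123.2 x + 15.4 y = 162.31
-175.0 x + 120.0 y = -4517.31
Solving the 2×2 system: x ≈ 5.1, y ≈ -30.2 km.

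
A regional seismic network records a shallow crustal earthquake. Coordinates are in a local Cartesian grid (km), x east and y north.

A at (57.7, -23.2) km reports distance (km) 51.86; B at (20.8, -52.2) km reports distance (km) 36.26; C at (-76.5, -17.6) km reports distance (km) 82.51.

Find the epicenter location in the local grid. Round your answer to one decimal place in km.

(6.0, -19.1)

Circle about each station: (x − 57.7)² + (y + 23.2)² = 51.86²; (x − 20.8)² + (y + 52.2)² = 36.26²; (x + 76.5)² + (y + 17.6)² = 82.51².
Subtracting the A equation from the B and C equations removes the quadratic terms:
-73.8 x − 58.0 y = 664.62
-268.4 x + 11.2 y = -1823.96
Solving the 2×2 system: x ≈ 6.0, y ≈ -19.1 km.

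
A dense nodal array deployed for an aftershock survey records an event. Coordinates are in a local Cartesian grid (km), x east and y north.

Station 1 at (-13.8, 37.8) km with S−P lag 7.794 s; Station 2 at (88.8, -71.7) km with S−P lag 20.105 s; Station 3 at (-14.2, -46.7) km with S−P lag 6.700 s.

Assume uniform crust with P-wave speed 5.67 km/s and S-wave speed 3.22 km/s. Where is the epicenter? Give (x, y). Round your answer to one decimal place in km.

x ≈ -47.5 km, y ≈ -9.5 km

Distance from S−P lag: d = Δt · v_P v_S / (v_P − v_S) = Δt · (5.67·3.22)/(5.67−3.22) ≈ 7.4520·Δt.
So d_Station 1 = 58.08, d_Station 2 = 149.82, d_Station 3 = 49.93 km.
Circle about each station: (x + 13.8)² + (y − 37.8)² = 58.08²; (x − 88.8)² + (y + 71.7)² = 149.82²; (x + 14.2)² + (y + 46.7)² = 49.93².
Subtracting the Station 1 equation from the Station 2 and Station 3 equations removes the quadratic terms:
205.2 x − 219.0 y = -7665.70
-0.8 x − 169.0 y = 1643.53
Solving the 2×2 system: x ≈ -47.5, y ≈ -9.5 km.
Check against Station 1 (with the unrounded x, y): √((x + 13.8)²+(y − 37.8)²) = 58.08 ≈ 58.08 km. ✓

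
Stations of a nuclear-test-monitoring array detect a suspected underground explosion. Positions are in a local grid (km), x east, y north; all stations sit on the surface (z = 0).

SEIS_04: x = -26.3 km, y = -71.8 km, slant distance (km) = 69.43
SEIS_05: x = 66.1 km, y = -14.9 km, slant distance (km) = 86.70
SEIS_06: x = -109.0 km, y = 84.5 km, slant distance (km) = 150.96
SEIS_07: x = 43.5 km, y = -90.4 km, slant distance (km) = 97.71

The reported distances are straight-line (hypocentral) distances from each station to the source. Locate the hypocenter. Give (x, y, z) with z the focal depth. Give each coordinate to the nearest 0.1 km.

Each station gives a sphere (x−x_i)² + (y−y_i)² + z² = d_i² (stations at z=0).
Subtracting the SEIS_04 sphere from SEIS_05 and SEIS_06: z² cancels, leaving linear equations in x and y:
184.8 x + 113.8 y = -3952.08
-165.4 x + 312.6 y = -4794.08
Solving: x ≈ -9.007, y ≈ -20.102 km (keep extra digits for the depth step; rounded: -9.0, -20.1).
Then from the SEIS_04 sphere: z² = 69.43² − (x + 26.3)² − (y + 71.8)² with x = -9.007, y = -20.102, so z ≈ 42.998 ≈ 43.0 km.
Check against SEIS_07 (with the unrounded solution): distance 97.71 ≈ 97.71 km. ✓

x ≈ -9.0 km, y ≈ -20.1 km, depth ≈ 43.0 km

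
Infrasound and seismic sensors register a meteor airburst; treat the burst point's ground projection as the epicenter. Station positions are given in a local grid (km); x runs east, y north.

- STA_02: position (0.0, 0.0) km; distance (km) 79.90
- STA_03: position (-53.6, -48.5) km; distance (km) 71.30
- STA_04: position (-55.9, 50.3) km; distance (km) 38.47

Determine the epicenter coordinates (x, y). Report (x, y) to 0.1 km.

(-77.7, 18.6)

Circle about each station: x² + y² = 79.90²; (x + 53.6)² + (y + 48.5)² = 71.30²; (x + 55.9)² + (y − 50.3)² = 38.47².
Subtracting the STA_02 equation from the STA_03 and STA_04 equations removes the quadratic terms:
-107.2 x − 97.0 y = 6525.53
-111.8 x + 100.6 y = 10558.97
Solving the 2×2 system: x ≈ -77.7, y ≈ 18.6 km.
Check against STA_02 (with the unrounded x, y): √(x²+y²) = 79.90 ≈ 79.90 km. ✓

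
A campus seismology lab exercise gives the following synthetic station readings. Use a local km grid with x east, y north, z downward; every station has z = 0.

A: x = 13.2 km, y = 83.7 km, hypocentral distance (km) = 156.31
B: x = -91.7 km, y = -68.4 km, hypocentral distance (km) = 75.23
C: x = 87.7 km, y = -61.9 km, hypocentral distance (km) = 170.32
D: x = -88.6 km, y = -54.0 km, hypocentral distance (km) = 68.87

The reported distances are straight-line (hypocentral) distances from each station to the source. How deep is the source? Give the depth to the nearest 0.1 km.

Each station gives a sphere (x−x_i)² + (y−y_i)² + z² = d_i² (stations at z=0).
Subtracting the A sphere from B and C: z² cancels, leaving linear equations in x and y:
-209.8 x − 304.2 y = 24680.78
149.0 x − 291.2 y = -233.12
Solving: x ≈ -68.201, y ≈ -34.096 km (keep extra digits for the depth step; rounded: -68.2, -34.1).
Then from the A sphere: z² = 156.31² − (x − 13.2)² − (y − 83.7)² with x = -68.201, y = -34.096, so z ≈ 62.696 ≈ 62.7 km.

62.7 km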